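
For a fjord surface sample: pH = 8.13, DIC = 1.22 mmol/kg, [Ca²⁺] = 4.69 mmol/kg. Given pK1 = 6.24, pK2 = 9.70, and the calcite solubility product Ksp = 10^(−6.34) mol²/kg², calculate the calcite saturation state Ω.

Ω = 0.324

α₂ = 1 / (1 + [H⁺]/K2 + [H⁺]²/(K1K2)) = 1 / (1 + 10^+1.57 + 10^-0.32)
   = 1 / (1 + 37.154 + 0.47863) = 1/38.632 = 0.02589
[CO3²⁻] = α₂ × DIC = 0.02589 × 1.22 = 0.03158 mmol/kg
Ksp = 10^(−6.34) = 4.571×10^-7
Ω = [Ca²⁺][CO3²⁻]/Ksp = (4.69×10^-3)(3.158×10^-5) / 4.571×10^-7 = 0.324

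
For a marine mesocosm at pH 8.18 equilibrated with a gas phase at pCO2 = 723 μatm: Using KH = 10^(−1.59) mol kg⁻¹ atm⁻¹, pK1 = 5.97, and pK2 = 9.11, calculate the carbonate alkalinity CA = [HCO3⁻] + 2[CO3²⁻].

CA = 3.72 mmol/kg

[CO2*] = KH · pCO2 = 10^(−1.59) × 723×10^-6 = 1.858×10^-5 mol/kg
α₀ = 1/(1 + K1/[H⁺] + K1K2/[H⁺]²) = 1/(1 + 10^+2.21 + 10^+1.28) = 0.005487
DIC = [CO2*]/α₀ = 1.858×10^-5 / 0.005487 = 3.387 mmol/kg
CA = (α₁ + 2α₂)·DIC = (0.8900 + 2×0.1046) × 3.387 = 3.72 mmol/kg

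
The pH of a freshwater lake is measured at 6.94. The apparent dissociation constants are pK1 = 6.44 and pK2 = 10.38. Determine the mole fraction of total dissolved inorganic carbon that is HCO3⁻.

α₁ = 1 / (1 + [H⁺]/K1 + K2/[H⁺]) = 1 / (1 + 10^-0.50 + 10^-3.44)
   = 1 / (1 + 0.31623 + 0.00036308) = 1/1.3166 = 0.7595

α₁ = 0.760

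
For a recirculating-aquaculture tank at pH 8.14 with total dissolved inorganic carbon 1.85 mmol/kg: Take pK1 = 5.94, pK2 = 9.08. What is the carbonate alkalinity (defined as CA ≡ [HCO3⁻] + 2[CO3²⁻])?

CA = [HCO3⁻] + 2[CO3²⁻] = (α₁ + 2α₂)·DIC
At pH 8.14: [H⁺]/K1 = 10^-2.20 = 0.0063096, K2/[H⁺] = 10^-0.94 = 0.11482
α₁ = 1/(1 + 0.0063096 + 0.11482) = 1/1.1211 = 0.8920; α₂ = α₁·K2/[H⁺] = 0.1024
α₁ + 2α₂ = 1.0968
CA = 1.0968 × 1.85 = 2.03 mmol/kg

CA = 2.03 mmol/kg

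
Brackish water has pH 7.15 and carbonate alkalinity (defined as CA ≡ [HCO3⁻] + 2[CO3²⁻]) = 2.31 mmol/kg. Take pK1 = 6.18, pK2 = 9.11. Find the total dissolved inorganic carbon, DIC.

CA = [HCO3⁻] + 2[CO3²⁻] = (α₁ + 2α₂)·DIC
At pH 7.15: [H⁺]/K1 = 10^-0.97 = 0.10715, K2/[H⁺] = 10^-1.96 = 0.010965
α₁ = 1/(1 + 0.10715 + 0.010965) = 1/1.1181 = 0.8944; α₂ = α₁·K2/[H⁺] = 0.009806
α₁ + 2α₂ = 0.9140
DIC = CA / (α₁ + 2α₂) = 2.31 / 0.9140 = 2.53 mmol/kg

DIC = 2.53 mmol/kg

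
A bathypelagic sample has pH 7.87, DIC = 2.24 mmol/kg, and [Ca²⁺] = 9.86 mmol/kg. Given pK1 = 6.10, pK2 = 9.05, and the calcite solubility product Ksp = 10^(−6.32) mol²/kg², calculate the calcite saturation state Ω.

Ω = 2.81

α₂ = 1 / (1 + [H⁺]/K2 + [H⁺]²/(K1K2)) = 1 / (1 + 10^+1.18 + 10^-0.59)
   = 1 / (1 + 15.136 + 0.25704) = 1/16.393 = 0.06100
[CO3²⁻] = α₂ × DIC = 0.06100 × 2.24 = 0.1366 mmol/kg
Ksp = 10^(−6.32) = 4.786×10^-7
Ω = [Ca²⁺][CO3²⁻]/Ksp = (9.86×10^-3)(1.366×10^-4) / 4.786×10^-7 = 2.81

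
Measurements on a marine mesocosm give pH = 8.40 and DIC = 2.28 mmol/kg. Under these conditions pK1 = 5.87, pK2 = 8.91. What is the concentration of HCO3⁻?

α₁ = 1 / (1 + [H⁺]/K1 + K2/[H⁺]) = 1 / (1 + 10^-2.53 + 10^-0.51)
   = 1 / (1 + 0.0029512 + 0.30903) = 1/1.3120 = 0.7622
[HCO3⁻] = α₁ × DIC = 0.7622 × 2.28 = 1.74 mmol/kg

[HCO3⁻] = 1.74 mmol/kg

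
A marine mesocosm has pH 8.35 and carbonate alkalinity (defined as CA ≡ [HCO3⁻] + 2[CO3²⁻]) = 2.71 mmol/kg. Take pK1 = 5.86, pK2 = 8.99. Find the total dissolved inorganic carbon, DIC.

CA = [HCO3⁻] + 2[CO3²⁻] = (α₁ + 2α₂)·DIC
At pH 8.35: [H⁺]/K1 = 10^-2.49 = 0.0032359, K2/[H⁺] = 10^-0.64 = 0.22909
α₁ = 1/(1 + 0.0032359 + 0.22909) = 1/1.2323 = 0.8115; α₂ = α₁·K2/[H⁺] = 0.1859
α₁ + 2α₂ = 1.1833
DIC = CA / (α₁ + 2α₂) = 2.71 / 1.1833 = 2.29 mmol/kg

DIC = 2.29 mmol/kg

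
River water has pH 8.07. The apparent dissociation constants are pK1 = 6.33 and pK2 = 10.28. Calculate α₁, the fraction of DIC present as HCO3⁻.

α₁ = 0.976

α₁ = 1 / (1 + [H⁺]/K1 + K2/[H⁺]) = 1 / (1 + 10^-1.74 + 10^-2.21)
   = 1 / (1 + 0.018197 + 0.0061660) = 1/1.0244 = 0.9762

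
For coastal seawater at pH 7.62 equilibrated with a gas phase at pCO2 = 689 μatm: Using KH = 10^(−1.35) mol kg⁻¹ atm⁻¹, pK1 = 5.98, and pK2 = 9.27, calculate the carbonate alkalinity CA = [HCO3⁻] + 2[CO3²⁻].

CA = 1.40 mmol/kg

[CO2*] = KH · pCO2 = 10^(−1.35) × 689×10^-6 = 3.078×10^-5 mol/kg
α₀ = 1/(1 + K1/[H⁺] + K1K2/[H⁺]²) = 1/(1 + 10^+1.64 + 10^-0.01) = 0.02192
DIC = [CO2*]/α₀ = 3.078×10^-5 / 0.02192 = 1.404 mmol/kg
CA = (α₁ + 2α₂)·DIC = (0.9567 + 2×0.02142) × 1.404 = 1.40 mmol/kg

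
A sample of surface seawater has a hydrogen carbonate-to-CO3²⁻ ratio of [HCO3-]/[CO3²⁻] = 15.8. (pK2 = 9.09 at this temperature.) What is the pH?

From K2 = [H⁺][CO3²⁻]/[HCO3-]:  pH = pK2 − log₁₀([HCO3-]/[CO3²⁻])
log₁₀(15.8) = +1.199
pH = 9.09 − (+1.199) = 7.89

pH = 7.89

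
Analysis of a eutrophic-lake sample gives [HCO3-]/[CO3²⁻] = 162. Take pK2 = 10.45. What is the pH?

From K2 = [H⁺][CO3²⁻]/[HCO3-]:  pH = pK2 − log₁₀([HCO3-]/[CO3²⁻])
log₁₀(162) = +2.210
pH = 10.45 − (+2.210) = 8.24

pH = 8.24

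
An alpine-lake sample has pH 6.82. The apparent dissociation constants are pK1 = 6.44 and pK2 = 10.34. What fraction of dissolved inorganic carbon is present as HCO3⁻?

α₁ = 0.706

α₁ = 1 / (1 + [H⁺]/K1 + K2/[H⁺]) = 1 / (1 + 10^-0.38 + 10^-3.52)
   = 1 / (1 + 0.41687 + 0.00030200) = 1/1.4172 = 0.7056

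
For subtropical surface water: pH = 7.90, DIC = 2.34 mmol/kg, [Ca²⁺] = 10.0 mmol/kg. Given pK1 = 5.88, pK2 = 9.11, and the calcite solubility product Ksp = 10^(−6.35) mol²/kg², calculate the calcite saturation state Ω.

Ω = 3.02

α₂ = 1 / (1 + [H⁺]/K2 + [H⁺]²/(K1K2)) = 1 / (1 + 10^+1.21 + 10^-0.81)
   = 1 / (1 + 16.218 + 0.15488) = 1/17.373 = 0.05756
[CO3²⁻] = α₂ × DIC = 0.05756 × 2.34 = 0.1347 mmol/kg
Ksp = 10^(−6.35) = 4.467×10^-7
Ω = [Ca²⁺][CO3²⁻]/Ksp = (10.0×10^-3)(1.347×10^-4) / 4.467×10^-7 = 3.02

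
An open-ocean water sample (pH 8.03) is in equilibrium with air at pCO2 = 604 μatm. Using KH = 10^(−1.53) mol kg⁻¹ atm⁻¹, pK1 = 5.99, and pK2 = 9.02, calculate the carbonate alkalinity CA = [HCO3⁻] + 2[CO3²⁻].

[CO2*] = KH · pCO2 = 10^(−1.53) × 604×10^-6 = 1.783×10^-5 mol/kg
α₀ = 1/(1 + K1/[H⁺] + K1K2/[H⁺]²) = 1/(1 + 10^+2.04 + 10^+1.05) = 0.008206
DIC = [CO2*]/α₀ = 1.783×10^-5 / 0.008206 = 2.172 mmol/kg
CA = (α₁ + 2α₂)·DIC = (0.8997 + 2×0.09207) × 2.172 = 2.35 mmol/kg

CA = 2.35 mmol/kg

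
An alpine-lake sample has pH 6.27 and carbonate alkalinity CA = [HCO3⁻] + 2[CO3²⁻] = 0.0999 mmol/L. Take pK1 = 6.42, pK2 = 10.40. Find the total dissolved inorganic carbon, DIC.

DIC = 0.241 mmol/L

CA = [HCO3⁻] + 2[CO3²⁻] = (α₁ + 2α₂)·DIC
At pH 6.27: [H⁺]/K1 = 10^0.15 = 1.4125, K2/[H⁺] = 10^-4.13 = 7.4131×10^-5
α₁ = 1/(1 + 1.4125 + 7.4131×10^-5) = 1/2.4126 = 0.4145; α₂ = α₁·K2/[H⁺] = 3.073×10^-5
α₁ + 2α₂ = 0.4146
DIC = CA / (α₁ + 2α₂) = 0.0999 / 0.4146 = 0.241 mmol/L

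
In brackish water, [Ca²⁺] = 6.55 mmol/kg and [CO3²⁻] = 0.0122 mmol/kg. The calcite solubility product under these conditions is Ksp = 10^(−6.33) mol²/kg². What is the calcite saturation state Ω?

Ω = 0.171

Ksp = 10^(−6.33) = 4.677×10^-7
Ω = [Ca²⁺][CO3²⁻]/Ksp = (6.55×10^-3)(0.0122×10^-3) / 4.677×10^-7 = 0.171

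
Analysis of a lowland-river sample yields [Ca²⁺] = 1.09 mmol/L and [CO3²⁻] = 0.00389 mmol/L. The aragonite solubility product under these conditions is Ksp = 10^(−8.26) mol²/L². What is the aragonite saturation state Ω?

Ksp = 10^(−8.26) = 5.495×10^-9
Ω = [Ca²⁺][CO3²⁻]/Ksp = (1.09×10^-3)(0.00389×10^-3) / 5.495×10^-9 = 0.772

Ω = 0.772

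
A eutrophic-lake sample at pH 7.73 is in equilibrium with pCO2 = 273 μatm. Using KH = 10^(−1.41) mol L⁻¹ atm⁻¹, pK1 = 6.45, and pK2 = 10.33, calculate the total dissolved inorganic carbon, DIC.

[CO2*] = KH · pCO2 = 10^(−1.41) × 273×10^-6 = 1.062×10^-5 mol/L
α₀ = 1/(1 + K1/[H⁺] + K1K2/[H⁺]²) = 1/(1 + 10^+1.28 + 10^-1.32) = 0.04975
DIC = [CO2*]/α₀ = 1.062×10^-5 / 0.04975 = 0.214 mmol/L

DIC = 0.214 mmol/L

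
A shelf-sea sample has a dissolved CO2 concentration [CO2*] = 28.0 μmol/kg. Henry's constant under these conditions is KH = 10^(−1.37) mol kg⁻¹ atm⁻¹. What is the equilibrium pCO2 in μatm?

KH = 10^(−1.37) = 4.266×10^-2 mol kg⁻¹ atm⁻¹
pCO2 = [CO2*]/KH = 28.0×10^-6 / 4.266×10^-2 = 6.56×10^-4 atm = 656 μatm

pCO2 = 656 μatm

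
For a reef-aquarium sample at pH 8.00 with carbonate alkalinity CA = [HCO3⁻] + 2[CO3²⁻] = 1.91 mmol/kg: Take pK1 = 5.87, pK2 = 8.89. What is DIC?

CA = [HCO3⁻] + 2[CO3²⁻] = (α₁ + 2α₂)·DIC
At pH 8.00: [H⁺]/K1 = 10^-2.13 = 0.0074131, K2/[H⁺] = 10^-0.89 = 0.12882
α₁ = 1/(1 + 0.0074131 + 0.12882) = 1/1.1362 = 0.8801; α₂ = α₁·K2/[H⁺] = 0.1134
α₁ + 2α₂ = 1.1069
DIC = CA / (α₁ + 2α₂) = 1.91 / 1.1069 = 1.73 mmol/kg

DIC = 1.73 mmol/kg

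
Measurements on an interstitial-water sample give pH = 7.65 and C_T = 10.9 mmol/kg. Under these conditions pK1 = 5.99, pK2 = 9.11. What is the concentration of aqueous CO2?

α₀ = 1 / (1 + K1/[H⁺] + K1K2/[H⁺]²) = 1 / (1 + 10^+1.66 + 10^+0.20)
   = 1 / (1 + 45.709 + 1.5849) = 1/48.294 = 0.02071
[CO2*] = α₀ × DIC = 0.02071 × 10.9 = 0.226 mmol/kg

[CO2*] = 0.226 mmol/kg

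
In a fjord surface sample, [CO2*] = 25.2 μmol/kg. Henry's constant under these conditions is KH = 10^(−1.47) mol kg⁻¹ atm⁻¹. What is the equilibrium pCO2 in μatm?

KH = 10^(−1.47) = 3.388×10^-2 mol kg⁻¹ atm⁻¹
pCO2 = [CO2*]/KH = 25.2×10^-6 / 3.388×10^-2 = 7.44×10^-4 atm = 744 μatm

pCO2 = 744 μatm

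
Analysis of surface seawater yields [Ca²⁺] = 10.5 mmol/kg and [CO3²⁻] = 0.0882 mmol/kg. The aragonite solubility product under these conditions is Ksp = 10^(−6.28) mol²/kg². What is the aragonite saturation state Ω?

Ksp = 10^(−6.28) = 5.248×10^-7
Ω = [Ca²⁺][CO3²⁻]/Ksp = (10.5×10^-3)(0.0882×10^-3) / 5.248×10^-7 = 1.76

Ω = 1.76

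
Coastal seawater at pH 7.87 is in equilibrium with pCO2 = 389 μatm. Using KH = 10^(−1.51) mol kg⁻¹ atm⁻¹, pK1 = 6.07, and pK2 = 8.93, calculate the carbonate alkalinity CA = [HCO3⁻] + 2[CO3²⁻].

[CO2*] = KH · pCO2 = 10^(−1.51) × 389×10^-6 = 1.202×10^-5 mol/kg
α₀ = 1/(1 + K1/[H⁺] + K1K2/[H⁺]²) = 1/(1 + 10^+1.80 + 10^+0.74) = 0.01437
DIC = [CO2*]/α₀ = 1.202×10^-5 / 0.01437 = 0.8366 mmol/kg
CA = (α₁ + 2α₂)·DIC = (0.9067 + 2×0.07897) × 0.8366 = 0.891 mmol/kg

CA = 0.891 mmol/kg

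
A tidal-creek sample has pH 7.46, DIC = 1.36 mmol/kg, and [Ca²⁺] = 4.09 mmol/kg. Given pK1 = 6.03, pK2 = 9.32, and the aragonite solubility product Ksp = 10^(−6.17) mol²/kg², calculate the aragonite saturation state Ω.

Ω = 0.108

α₂ = 1 / (1 + [H⁺]/K2 + [H⁺]²/(K1K2)) = 1 / (1 + 10^+1.86 + 10^+0.43)
   = 1 / (1 + 72.444 + 2.6915) = 1/76.135 = 0.01313
[CO3²⁻] = α₂ × DIC = 0.01313 × 1.36 = 0.01786 mmol/kg = 17.86 μmol/kg
Ksp = 10^(−6.17) = 6.761×10^-7
Ω = [Ca²⁺][CO3²⁻]/Ksp = (4.09×10^-3)(1.786×10^-5) / 6.761×10^-7 = 0.108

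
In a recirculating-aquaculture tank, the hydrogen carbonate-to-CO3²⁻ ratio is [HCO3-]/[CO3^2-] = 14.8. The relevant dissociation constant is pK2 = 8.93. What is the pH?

pH = 7.76

From K2 = [H⁺][CO3^2-]/[HCO3-]:  pH = pK2 − log₁₀([HCO3-]/[CO3^2-])
log₁₀(14.8) = +1.170
pH = 8.93 − (+1.170) = 7.76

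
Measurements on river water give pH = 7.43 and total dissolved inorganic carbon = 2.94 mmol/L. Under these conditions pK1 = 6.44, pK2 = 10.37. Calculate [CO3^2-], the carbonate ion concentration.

α₂ = 1 / (1 + [H⁺]/K2 + [H⁺]²/(K1K2)) = 1 / (1 + 10^+2.94 + 10^+1.95)
   = 1 / (1 + 870.96 + 89.125) = 1/961.09 = 0.001040
[CO3²⁻] = α₂ × DIC = 0.001040 × 2.94 = 0.00306 mmol/L = 3.06 μmol/L

[CO3²⁻] = 3.06 μmol/L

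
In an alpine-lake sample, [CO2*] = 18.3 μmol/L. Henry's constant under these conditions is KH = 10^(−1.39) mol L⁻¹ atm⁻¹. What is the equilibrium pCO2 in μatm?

pCO2 = 449 μatm

KH = 10^(−1.39) = 4.074×10^-2 mol L⁻¹ atm⁻¹
pCO2 = [CO2*]/KH = 18.3×10^-6 / 4.074×10^-2 = 4.49×10^-4 atm = 449 μatm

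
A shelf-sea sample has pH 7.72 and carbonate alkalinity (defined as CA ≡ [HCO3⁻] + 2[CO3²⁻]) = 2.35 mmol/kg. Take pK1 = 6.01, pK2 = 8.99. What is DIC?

CA = [HCO3⁻] + 2[CO3²⁻] = (α₁ + 2α₂)·DIC
At pH 7.72: [H⁺]/K1 = 10^-1.71 = 0.019498, K2/[H⁺] = 10^-1.27 = 0.053703
α₁ = 1/(1 + 0.019498 + 0.053703) = 1/1.0732 = 0.9318; α₂ = α₁·K2/[H⁺] = 0.05004
α₁ + 2α₂ = 1.0319
DIC = CA / (α₁ + 2α₂) = 2.35 / 1.0319 = 2.28 mmol/kg

DIC = 2.28 mmol/kg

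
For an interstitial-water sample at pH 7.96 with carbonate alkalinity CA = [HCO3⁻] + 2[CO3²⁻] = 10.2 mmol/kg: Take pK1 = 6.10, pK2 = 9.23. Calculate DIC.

DIC = 9.83 mmol/kg

CA = [HCO3⁻] + 2[CO3²⁻] = (α₁ + 2α₂)·DIC
At pH 7.96: [H⁺]/K1 = 10^-1.86 = 0.013804, K2/[H⁺] = 10^-1.27 = 0.053703
α₁ = 1/(1 + 0.013804 + 0.053703) = 1/1.0675 = 0.9368; α₂ = α₁·K2/[H⁺] = 0.05031
α₁ + 2α₂ = 1.0374
DIC = CA / (α₁ + 2α₂) = 10.2 / 1.0374 = 9.83 mmol/kg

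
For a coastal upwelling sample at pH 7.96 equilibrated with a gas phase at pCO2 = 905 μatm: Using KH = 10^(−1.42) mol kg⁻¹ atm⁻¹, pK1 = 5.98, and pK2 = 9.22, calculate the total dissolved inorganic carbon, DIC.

DIC = 3.50 mmol/kg

[CO2*] = KH · pCO2 = 10^(−1.42) × 905×10^-6 = 3.441×10^-5 mol/kg
α₀ = 1/(1 + K1/[H⁺] + K1K2/[H⁺]²) = 1/(1 + 10^+1.98 + 10^+0.72) = 0.009828
DIC = [CO2*]/α₀ = 3.441×10^-5 / 0.009828 = 3.50 mmol/kg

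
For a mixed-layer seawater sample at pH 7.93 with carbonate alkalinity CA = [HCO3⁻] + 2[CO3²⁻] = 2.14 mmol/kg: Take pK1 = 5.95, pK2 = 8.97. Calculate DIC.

DIC = 1.99 mmol/kg

CA = [HCO3⁻] + 2[CO3²⁻] = (α₁ + 2α₂)·DIC
At pH 7.93: [H⁺]/K1 = 10^-1.98 = 0.010471, K2/[H⁺] = 10^-1.04 = 0.091201
α₁ = 1/(1 + 0.010471 + 0.091201) = 1/1.1017 = 0.9077; α₂ = α₁·K2/[H⁺] = 0.08278
α₁ + 2α₂ = 1.0733
DIC = CA / (α₁ + 2α₂) = 2.14 / 1.0733 = 1.99 mmol/kg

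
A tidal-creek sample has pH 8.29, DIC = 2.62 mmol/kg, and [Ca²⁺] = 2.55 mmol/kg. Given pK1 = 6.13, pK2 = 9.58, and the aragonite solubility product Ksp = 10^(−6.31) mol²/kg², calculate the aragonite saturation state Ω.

α₂ = 1 / (1 + [H⁺]/K2 + [H⁺]²/(K1K2)) = 1 / (1 + 10^+1.29 + 10^-0.87)
   = 1 / (1 + 19.498 + 0.13490) = 1/20.633 = 0.04847
[CO3²⁻] = α₂ × DIC = 0.04847 × 2.62 = 0.1270 mmol/kg
Ksp = 10^(−6.31) = 4.898×10^-7
Ω = [Ca²⁺][CO3²⁻]/Ksp = (2.55×10^-3)(1.270×10^-4) / 4.898×10^-7 = 0.661

Ω = 0.661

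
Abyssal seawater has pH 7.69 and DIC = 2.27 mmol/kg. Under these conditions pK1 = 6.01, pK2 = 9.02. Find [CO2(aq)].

[CO2*] = 0.0444 mmol/kg

α₀ = 1 / (1 + K1/[H⁺] + K1K2/[H⁺]²) = 1 / (1 + 10^+1.68 + 10^+0.35)
   = 1 / (1 + 47.863 + 2.2387) = 1/51.102 = 0.01957
[CO2*] = α₀ × DIC = 0.01957 × 2.27 = 0.0444 mmol/kg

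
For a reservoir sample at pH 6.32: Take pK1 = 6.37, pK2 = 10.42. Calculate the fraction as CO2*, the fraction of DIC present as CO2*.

α₀ = 0.529

α₀ = 1 / (1 + K1/[H⁺] + K1K2/[H⁺]²) = 1 / (1 + 10^-0.05 + 10^-4.15)
   = 1 / (1 + 0.89125 + 7.0795×10^-5) = 1/1.8913 = 0.5287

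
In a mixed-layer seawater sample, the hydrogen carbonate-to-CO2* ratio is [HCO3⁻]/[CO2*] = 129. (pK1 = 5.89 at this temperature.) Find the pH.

From K1 = [H⁺][HCO3⁻]/[CO2*]:  pH = pK1 + log₁₀([HCO3⁻]/[CO2*])
log₁₀(129) = +2.111
pH = 5.89 + (+2.111) = 8.00

pH = 8.00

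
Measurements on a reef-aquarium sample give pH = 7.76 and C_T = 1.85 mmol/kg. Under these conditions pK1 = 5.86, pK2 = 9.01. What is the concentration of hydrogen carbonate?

[HCO3⁻] = 1.73 mmol/kg

α₁ = 1 / (1 + [H⁺]/K1 + K2/[H⁺]) = 1 / (1 + 10^-1.90 + 10^-1.25)
   = 1 / (1 + 0.012589 + 0.056234) = 1/1.0688 = 0.9356
[HCO3⁻] = α₁ × DIC = 0.9356 × 1.85 = 1.73 mmol/kg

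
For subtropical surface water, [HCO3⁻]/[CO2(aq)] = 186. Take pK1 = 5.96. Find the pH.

From K1 = [H⁺][HCO3⁻]/[CO2(aq)]:  pH = pK1 + log₁₀([HCO3⁻]/[CO2(aq)])
log₁₀(186) = +2.270
pH = 5.96 + (+2.270) = 8.23

pH = 8.23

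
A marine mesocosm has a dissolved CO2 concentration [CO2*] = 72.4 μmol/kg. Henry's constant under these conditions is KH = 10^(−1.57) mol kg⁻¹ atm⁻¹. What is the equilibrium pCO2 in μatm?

pCO2 = 2690 μatm

KH = 10^(−1.57) = 2.692×10^-2 mol kg⁻¹ atm⁻¹
pCO2 = [CO2*]/KH = 72.4×10^-6 / 2.692×10^-2 = 2.69×10^-3 atm = 2690 μatm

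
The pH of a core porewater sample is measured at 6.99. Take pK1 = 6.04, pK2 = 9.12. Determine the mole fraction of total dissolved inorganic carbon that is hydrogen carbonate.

α₁ = 1 / (1 + [H⁺]/K1 + K2/[H⁺]) = 1 / (1 + 10^-0.95 + 10^-2.13)
   = 1 / (1 + 0.11220 + 0.0074131) = 1/1.1196 = 0.8932

α₁ = 0.893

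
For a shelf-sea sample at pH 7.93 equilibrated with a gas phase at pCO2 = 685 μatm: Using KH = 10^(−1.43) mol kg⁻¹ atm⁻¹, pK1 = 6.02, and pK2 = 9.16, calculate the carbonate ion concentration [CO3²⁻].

[CO3²⁻] = 0.122 mmol/kg

[CO2*] = KH · pCO2 = 10^(−1.43) × 685×10^-6 = 2.545×10^-5 mol/kg
α₀ = 1/(1 + K1/[H⁺] + K1K2/[H⁺]²) = 1/(1 + 10^+1.91 + 10^+0.68) = 0.01149
DIC = [CO2*]/α₀ = 2.545×10^-5 / 0.01149 = 2.216 mmol/kg
[CO3²⁻] = α₂·DIC; α₂ = 0.05497, so [CO3²⁻] = 0.05497 × 2.216 = 0.122 mmol/kg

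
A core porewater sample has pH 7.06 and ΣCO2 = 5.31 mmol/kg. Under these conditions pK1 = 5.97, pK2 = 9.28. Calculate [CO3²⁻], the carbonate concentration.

[CO3²⁻] = 0.0294 mmol/kg

α₂ = 1 / (1 + [H⁺]/K2 + [H⁺]²/(K1K2)) = 1 / (1 + 10^+2.22 + 10^+1.13)
   = 1 / (1 + 165.96 + 13.490) = 1/180.45 = 0.005542
[CO3²⁻] = α₂ × DIC = 0.005542 × 5.31 = 0.0294 mmol/kg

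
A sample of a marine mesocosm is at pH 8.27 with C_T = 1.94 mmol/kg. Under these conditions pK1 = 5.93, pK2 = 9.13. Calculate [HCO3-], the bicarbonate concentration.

α₁ = 1 / (1 + [H⁺]/K1 + K2/[H⁺]) = 1 / (1 + 10^-2.34 + 10^-0.86)
   = 1 / (1 + 0.0045709 + 0.13804) = 1/1.1426 = 0.8752
[HCO3⁻] = α₁ × DIC = 0.8752 × 1.94 = 1.70 mmol/kg

[HCO3⁻] = 1.70 mmol/kg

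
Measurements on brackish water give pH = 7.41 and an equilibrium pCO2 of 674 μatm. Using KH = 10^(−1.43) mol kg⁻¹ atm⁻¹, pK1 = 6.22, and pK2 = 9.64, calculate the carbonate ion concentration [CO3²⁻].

[CO3²⁻] = 2.28 μmol/kg

[CO2*] = KH · pCO2 = 10^(−1.43) × 674×10^-6 = 2.504×10^-5 mol/kg
α₀ = 1/(1 + K1/[H⁺] + K1K2/[H⁺]²) = 1/(1 + 10^+1.19 + 10^-1.04) = 0.06032
DIC = [CO2*]/α₀ = 2.504×10^-5 / 0.06032 = 0.4152 mmol/kg
[CO3²⁻] = α₂·DIC; α₂ = 0.005501, so [CO3²⁻] = 0.005501 × 0.4152 = 0.00228 mmol/kg = 2.28 μmol/kg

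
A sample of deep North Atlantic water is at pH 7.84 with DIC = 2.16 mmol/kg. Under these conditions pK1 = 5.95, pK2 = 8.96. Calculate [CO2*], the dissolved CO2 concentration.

[CO2*] = 0.0256 mmol/kg

α₀ = 1 / (1 + K1/[H⁺] + K1K2/[H⁺]²) = 1 / (1 + 10^+1.89 + 10^+0.77)
   = 1 / (1 + 77.625 + 5.8884) = 1/84.513 = 0.01183
[CO2*] = α₀ × DIC = 0.01183 × 2.16 = 0.0256 mmol/kg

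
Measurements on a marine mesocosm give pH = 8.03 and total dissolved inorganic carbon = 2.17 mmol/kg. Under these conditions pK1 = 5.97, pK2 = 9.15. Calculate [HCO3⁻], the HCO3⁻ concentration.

α₁ = 1 / (1 + [H⁺]/K1 + K2/[H⁺]) = 1 / (1 + 10^-2.06 + 10^-1.12)
   = 1 / (1 + 0.0087096 + 0.075858) = 1/1.0846 = 0.9220
[HCO3⁻] = α₁ × DIC = 0.9220 × 2.17 = 2.00 mmol/kg

[HCO3⁻] = 2.00 mmol/kg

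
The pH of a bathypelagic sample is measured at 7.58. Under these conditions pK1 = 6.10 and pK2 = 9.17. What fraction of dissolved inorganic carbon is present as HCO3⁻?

α₁ = 1 / (1 + [H⁺]/K1 + K2/[H⁺]) = 1 / (1 + 10^-1.48 + 10^-1.59)
   = 1 / (1 + 0.033113 + 0.025704) = 1/1.0588 = 0.9445

α₁ = 0.944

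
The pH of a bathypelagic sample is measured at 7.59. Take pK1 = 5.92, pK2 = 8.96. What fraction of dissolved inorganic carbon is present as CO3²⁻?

α₂ = 0.0401

α₂ = 1 / (1 + [H⁺]/K2 + [H⁺]²/(K1K2)) = 1 / (1 + 10^+1.37 + 10^-0.30)
   = 1 / (1 + 23.442 + 0.50119) = 1/24.943 = 0.04009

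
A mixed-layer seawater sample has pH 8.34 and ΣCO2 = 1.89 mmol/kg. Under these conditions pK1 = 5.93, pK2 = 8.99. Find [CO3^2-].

α₂ = 1 / (1 + [H⁺]/K2 + [H⁺]²/(K1K2)) = 1 / (1 + 10^+0.65 + 10^-1.76)
   = 1 / (1 + 4.4668 + 0.017378) = 1/5.4842 = 0.1823
[CO3²⁻] = α₂ × DIC = 0.1823 × 1.89 = 0.345 mmol/kg

[CO3²⁻] = 0.345 mmol/kg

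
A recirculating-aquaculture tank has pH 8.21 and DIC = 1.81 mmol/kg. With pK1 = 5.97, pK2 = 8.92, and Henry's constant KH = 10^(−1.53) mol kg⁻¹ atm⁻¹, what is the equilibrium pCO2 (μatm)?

pCO2 = 294 μatm

α₀ = 1 / (1 + K1/[H⁺] + K1K2/[H⁺]²) = 1 / (1 + 10^+2.24 + 10^+1.53)
   = 1 / (1 + 173.78 + 33.884) = 1/208.66 = 0.004792
[CO2*] = α₀ × DIC = 0.004792 × 1.81 = 0.008674 mmol/kg = 8.674 μmol/kg
pCO2 = [CO2*]/KH = 8.674×10^-6 / 2.951×10^-2 = 294 μatm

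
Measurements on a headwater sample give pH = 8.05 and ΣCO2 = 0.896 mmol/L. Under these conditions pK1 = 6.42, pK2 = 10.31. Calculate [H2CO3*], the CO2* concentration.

[CO2*] = 0.0204 mmol/L

α₀ = 1 / (1 + K1/[H⁺] + K1K2/[H⁺]²) = 1 / (1 + 10^+1.63 + 10^-0.63)
   = 1 / (1 + 42.658 + 0.23442) = 1/43.892 = 0.02278
[CO2*] = α₀ × DIC = 0.02278 × 0.896 = 0.0204 mmol/L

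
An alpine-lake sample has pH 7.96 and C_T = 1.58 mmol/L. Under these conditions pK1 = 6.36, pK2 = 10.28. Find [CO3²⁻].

α₂ = 1 / (1 + [H⁺]/K2 + [H⁺]²/(K1K2)) = 1 / (1 + 10^+2.32 + 10^+0.72)
   = 1 / (1 + 208.93 + 5.2481) = 1/215.18 = 0.004647
[CO3²⁻] = α₂ × DIC = 0.004647 × 1.58 = 0.00734 mmol/L = 7.34 μmol/L

[CO3²⁻] = 7.34 μmol/L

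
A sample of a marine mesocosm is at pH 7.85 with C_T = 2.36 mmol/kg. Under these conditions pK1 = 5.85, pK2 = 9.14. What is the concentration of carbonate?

[CO3²⁻] = 0.114 mmol/kg

α₂ = 1 / (1 + [H⁺]/K2 + [H⁺]²/(K1K2)) = 1 / (1 + 10^+1.29 + 10^-0.71)
   = 1 / (1 + 19.498 + 0.19498) = 1/20.693 = 0.04832
[CO3²⁻] = α₂ × DIC = 0.04832 × 2.36 = 0.114 mmol/kg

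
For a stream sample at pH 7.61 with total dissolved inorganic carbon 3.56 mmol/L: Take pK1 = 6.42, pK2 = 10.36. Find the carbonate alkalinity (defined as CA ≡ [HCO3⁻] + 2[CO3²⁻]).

CA = [HCO3⁻] + 2[CO3²⁻] = (α₁ + 2α₂)·DIC
At pH 7.61: [H⁺]/K1 = 10^-1.19 = 0.064565, K2/[H⁺] = 10^-2.75 = 0.0017783
α₁ = 1/(1 + 0.064565 + 0.0017783) = 1/1.0663 = 0.9378; α₂ = α₁·K2/[H⁺] = 0.001668
α₁ + 2α₂ = 0.9411
CA = 0.9411 × 3.56 = 3.35 mmol/L

CA = 3.35 mmol/L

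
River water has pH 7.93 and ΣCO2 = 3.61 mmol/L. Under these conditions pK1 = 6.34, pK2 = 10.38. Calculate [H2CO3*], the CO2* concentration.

α₀ = 1 / (1 + K1/[H⁺] + K1K2/[H⁺]²) = 1 / (1 + 10^+1.59 + 10^-0.86)
   = 1 / (1 + 38.905 + 0.13804) = 1/40.043 = 0.02497
[CO2*] = α₀ × DIC = 0.02497 × 3.61 = 0.0902 mmol/L

[CO2*] = 0.0902 mmol/L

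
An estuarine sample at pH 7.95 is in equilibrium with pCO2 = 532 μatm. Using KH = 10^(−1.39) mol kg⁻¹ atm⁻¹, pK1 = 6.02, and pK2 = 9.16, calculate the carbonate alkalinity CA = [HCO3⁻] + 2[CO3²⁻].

[CO2*] = KH · pCO2 = 10^(−1.39) × 532×10^-6 = 2.167×10^-5 mol/kg
α₀ = 1/(1 + K1/[H⁺] + K1K2/[H⁺]²) = 1/(1 + 10^+1.93 + 10^+0.72) = 0.01095
DIC = [CO2*]/α₀ = 2.167×10^-5 / 0.01095 = 1.980 mmol/kg
CA = (α₁ + 2α₂)·DIC = (0.9316 + 2×0.05744) × 1.980 = 2.07 mmol/kg

CA = 2.07 mmol/kg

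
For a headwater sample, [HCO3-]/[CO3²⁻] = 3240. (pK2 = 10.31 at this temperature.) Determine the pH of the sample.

From K2 = [H⁺][CO3²⁻]/[HCO3-]:  pH = pK2 − log₁₀([HCO3-]/[CO3²⁻])
log₁₀(3240) = +3.511
pH = 10.31 − (+3.511) = 6.80

pH = 6.80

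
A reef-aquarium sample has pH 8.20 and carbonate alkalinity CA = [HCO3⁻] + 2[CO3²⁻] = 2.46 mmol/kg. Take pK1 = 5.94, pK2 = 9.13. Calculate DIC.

CA = [HCO3⁻] + 2[CO3²⁻] = (α₁ + 2α₂)·DIC
At pH 8.20: [H⁺]/K1 = 10^-2.26 = 0.0054954, K2/[H⁺] = 10^-0.93 = 0.11749
α₁ = 1/(1 + 0.0054954 + 0.11749) = 1/1.1230 = 0.8905; α₂ = α₁·K2/[H⁺] = 0.1046
α₁ + 2α₂ = 1.0997
DIC = CA / (α₁ + 2α₂) = 2.46 / 1.0997 = 2.24 mmol/kg

DIC = 2.24 mmol/kg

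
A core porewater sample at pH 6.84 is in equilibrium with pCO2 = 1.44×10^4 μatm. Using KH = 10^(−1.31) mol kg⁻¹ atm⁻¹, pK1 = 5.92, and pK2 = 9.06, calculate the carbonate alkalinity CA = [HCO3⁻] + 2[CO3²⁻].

[CO2*] = KH · pCO2 = 10^(−1.31) × 1.44×10^4×10^-6 = 7.053×10^-4 mol/kg
α₀ = 1/(1 + K1/[H⁺] + K1K2/[H⁺]²) = 1/(1 + 10^+0.92 + 10^-1.30) = 0.1067
DIC = [CO2*]/α₀ = 7.053×10^-4 / 0.1067 = 6.607 mmol/kg
CA = (α₁ + 2α₂)·DIC = (0.8879 + 2×0.005350) × 6.607 = 5.94 mmol/kg

CA = 5.94 mmol/kg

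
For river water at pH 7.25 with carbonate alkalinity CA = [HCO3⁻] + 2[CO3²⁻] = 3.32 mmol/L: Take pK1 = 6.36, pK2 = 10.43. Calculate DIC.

CA = [HCO3⁻] + 2[CO3²⁻] = (α₁ + 2α₂)·DIC
At pH 7.25: [H⁺]/K1 = 10^-0.89 = 0.12882, K2/[H⁺] = 10^-3.18 = 0.00066069
α₁ = 1/(1 + 0.12882 + 0.00066069) = 1/1.1295 = 0.8854; α₂ = α₁·K2/[H⁺] = 0.0005850
α₁ + 2α₂ = 0.8865
DIC = CA / (α₁ + 2α₂) = 3.32 / 0.8865 = 3.74 mmol/L

DIC = 3.74 mmol/L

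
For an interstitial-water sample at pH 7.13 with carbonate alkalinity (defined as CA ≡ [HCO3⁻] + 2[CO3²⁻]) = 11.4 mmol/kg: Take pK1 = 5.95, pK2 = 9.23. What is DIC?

CA = [HCO3⁻] + 2[CO3²⁻] = (α₁ + 2α₂)·DIC
At pH 7.13: [H⁺]/K1 = 10^-1.18 = 0.066069, K2/[H⁺] = 10^-2.10 = 0.0079433
α₁ = 1/(1 + 0.066069 + 0.0079433) = 1/1.0740 = 0.9311; α₂ = α₁·K2/[H⁺] = 0.007396
α₁ + 2α₂ = 0.9459
DIC = CA / (α₁ + 2α₂) = 11.4 / 0.9459 = 12.1 mmol/kg

DIC = 12.1 mmol/kg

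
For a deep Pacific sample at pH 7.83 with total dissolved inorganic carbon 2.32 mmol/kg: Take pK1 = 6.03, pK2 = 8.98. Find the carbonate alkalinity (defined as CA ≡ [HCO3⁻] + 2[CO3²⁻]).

CA = [HCO3⁻] + 2[CO3²⁻] = (α₁ + 2α₂)·DIC
At pH 7.83: [H⁺]/K1 = 10^-1.80 = 0.015849, K2/[H⁺] = 10^-1.15 = 0.070795
α₁ = 1/(1 + 0.015849 + 0.070795) = 1/1.0866 = 0.9203; α₂ = α₁·K2/[H⁺] = 0.06515
α₁ + 2α₂ = 1.0506
CA = 1.0506 × 2.32 = 2.44 mmol/kg

CA = 2.44 mmol/kg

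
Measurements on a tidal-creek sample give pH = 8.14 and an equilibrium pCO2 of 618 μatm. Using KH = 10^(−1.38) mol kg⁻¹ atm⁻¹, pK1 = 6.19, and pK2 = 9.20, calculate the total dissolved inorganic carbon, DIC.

[CO2*] = KH · pCO2 = 10^(−1.38) × 618×10^-6 = 2.576×10^-5 mol/kg
α₀ = 1/(1 + K1/[H⁺] + K1K2/[H⁺]²) = 1/(1 + 10^+1.95 + 10^+0.89) = 0.01022
DIC = [CO2*]/α₀ = 2.576×10^-5 / 0.01022 = 2.52 mmol/kg

DIC = 2.52 mmol/kg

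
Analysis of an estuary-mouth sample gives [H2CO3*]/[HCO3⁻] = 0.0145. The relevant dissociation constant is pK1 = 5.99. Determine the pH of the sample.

From K1 = [H⁺][HCO3⁻]/[H2CO3*]:  pH = pK1 − log₁₀([H2CO3*]/[HCO3⁻])
log₁₀(0.0145) = -1.839
pH = 5.99 − (-1.839) = 7.83

pH = 7.83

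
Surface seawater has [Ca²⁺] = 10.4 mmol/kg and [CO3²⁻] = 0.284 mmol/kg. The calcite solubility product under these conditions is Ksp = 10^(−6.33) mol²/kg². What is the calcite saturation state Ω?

Ω = 6.31

Ksp = 10^(−6.33) = 4.677×10^-7
Ω = [Ca²⁺][CO3²⁻]/Ksp = (10.4×10^-3)(0.284×10^-3) / 4.677×10^-7 = 6.31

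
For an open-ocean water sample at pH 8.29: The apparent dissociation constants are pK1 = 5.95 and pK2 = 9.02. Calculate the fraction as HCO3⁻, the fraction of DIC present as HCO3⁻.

α₁ = 0.840

α₁ = 1 / (1 + [H⁺]/K1 + K2/[H⁺]) = 1 / (1 + 10^-2.34 + 10^-0.73)
   = 1 / (1 + 0.0045709 + 0.18621) = 1/1.1908 = 0.8398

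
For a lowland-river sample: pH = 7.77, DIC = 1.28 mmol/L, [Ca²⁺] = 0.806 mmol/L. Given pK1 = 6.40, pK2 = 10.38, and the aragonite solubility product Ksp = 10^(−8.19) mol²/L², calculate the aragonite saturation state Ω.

Ω = 0.375

α₂ = 1 / (1 + [H⁺]/K2 + [H⁺]²/(K1K2)) = 1 / (1 + 10^+2.61 + 10^+1.24)
   = 1 / (1 + 407.38 + 17.378) = 1/425.76 = 0.002349
[CO3²⁻] = α₂ × DIC = 0.002349 × 1.28 = 0.003006 mmol/L = 3.006 μmol/L
Ksp = 10^(−8.19) = 6.457×10^-9
Ω = [Ca²⁺][CO3²⁻]/Ksp = (0.806×10^-3)(3.006×10^-6) / 6.457×10^-9 = 0.375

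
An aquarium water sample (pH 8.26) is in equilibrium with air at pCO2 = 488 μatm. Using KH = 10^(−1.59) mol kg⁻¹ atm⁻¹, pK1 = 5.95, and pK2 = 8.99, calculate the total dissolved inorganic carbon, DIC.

[CO2*] = KH · pCO2 = 10^(−1.59) × 488×10^-6 = 1.254×10^-5 mol/kg
α₀ = 1/(1 + K1/[H⁺] + K1K2/[H⁺]²) = 1/(1 + 10^+2.31 + 10^+1.58) = 0.004112
DIC = [CO2*]/α₀ = 1.254×10^-5 / 0.004112 = 3.05 mmol/kg

DIC = 3.05 mmol/kg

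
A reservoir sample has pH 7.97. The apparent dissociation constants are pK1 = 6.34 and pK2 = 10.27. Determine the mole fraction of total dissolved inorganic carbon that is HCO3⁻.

α₁ = 0.972

α₁ = 1 / (1 + [H⁺]/K1 + K2/[H⁺]) = 1 / (1 + 10^-1.63 + 10^-2.30)
   = 1 / (1 + 0.023442 + 0.0050119) = 1/1.0285 = 0.9723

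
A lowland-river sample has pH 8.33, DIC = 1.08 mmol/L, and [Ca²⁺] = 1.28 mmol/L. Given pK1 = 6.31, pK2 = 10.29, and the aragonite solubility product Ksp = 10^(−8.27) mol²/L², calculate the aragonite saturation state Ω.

Ω = 2.77

α₂ = 1 / (1 + [H⁺]/K2 + [H⁺]²/(K1K2)) = 1 / (1 + 10^+1.96 + 10^-0.06)
   = 1 / (1 + 91.201 + 0.87096) = 1/93.072 = 0.01074
[CO3²⁻] = α₂ × DIC = 0.01074 × 1.08 = 0.01160 mmol/L = 11.60 μmol/L
Ksp = 10^(−8.27) = 5.370×10^-9
Ω = [Ca²⁺][CO3²⁻]/Ksp = (1.28×10^-3)(1.160×10^-5) / 5.370×10^-9 = 2.77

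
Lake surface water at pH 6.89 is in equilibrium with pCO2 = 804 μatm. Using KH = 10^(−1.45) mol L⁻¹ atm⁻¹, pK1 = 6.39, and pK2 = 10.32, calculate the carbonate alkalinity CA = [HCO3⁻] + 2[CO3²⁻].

CA = 0.0903 mmol/L

[CO2*] = KH · pCO2 = 10^(−1.45) × 804×10^-6 = 2.853×10^-5 mol/L
α₀ = 1/(1 + K1/[H⁺] + K1K2/[H⁺]²) = 1/(1 + 10^+0.50 + 10^-2.93) = 0.2402
DIC = [CO2*]/α₀ = 2.853×10^-5 / 0.2402 = 0.1188 mmol/L
CA = (α₁ + 2α₂)·DIC = (0.7595 + 2×0.0002822) × 0.1188 = 0.0903 mmol/L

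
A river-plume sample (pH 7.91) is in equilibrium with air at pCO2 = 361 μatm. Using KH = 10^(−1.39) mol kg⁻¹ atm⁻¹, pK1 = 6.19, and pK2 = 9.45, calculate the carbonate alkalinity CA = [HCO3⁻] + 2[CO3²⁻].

[CO2*] = KH · pCO2 = 10^(−1.39) × 361×10^-6 = 1.471×10^-5 mol/kg
α₀ = 1/(1 + K1/[H⁺] + K1K2/[H⁺]²) = 1/(1 + 10^+1.72 + 10^+0.18) = 0.01818
DIC = [CO2*]/α₀ = 1.471×10^-5 / 0.01818 = 0.8088 mmol/kg
CA = (α₁ + 2α₂)·DIC = (0.9543 + 2×0.02752) × 0.8088 = 0.816 mmol/kg

CA = 0.816 mmol/kg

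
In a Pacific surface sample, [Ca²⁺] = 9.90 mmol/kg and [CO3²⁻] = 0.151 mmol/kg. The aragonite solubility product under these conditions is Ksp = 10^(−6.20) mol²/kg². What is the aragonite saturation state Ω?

Ksp = 10^(−6.20) = 6.310×10^-7
Ω = [Ca²⁺][CO3²⁻]/Ksp = (9.90×10^-3)(0.151×10^-3) / 6.310×10^-7 = 2.37

Ω = 2.37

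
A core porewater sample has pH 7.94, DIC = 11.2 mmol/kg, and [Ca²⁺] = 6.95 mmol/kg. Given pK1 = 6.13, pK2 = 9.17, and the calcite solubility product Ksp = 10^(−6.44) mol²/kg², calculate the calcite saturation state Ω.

α₂ = 1 / (1 + [H⁺]/K2 + [H⁺]²/(K1K2)) = 1 / (1 + 10^+1.23 + 10^-0.58)
   = 1 / (1 + 16.982 + 0.26303) = 1/18.245 = 0.05481
[CO3²⁻] = α₂ × DIC = 0.05481 × 11.2 = 0.6139 mmol/kg
Ksp = 10^(−6.44) = 3.631×10^-7
Ω = [Ca²⁺][CO3²⁻]/Ksp = (6.95×10^-3)(6.139×10^-4) / 3.631×10^-7 = 11.8

Ω = 11.8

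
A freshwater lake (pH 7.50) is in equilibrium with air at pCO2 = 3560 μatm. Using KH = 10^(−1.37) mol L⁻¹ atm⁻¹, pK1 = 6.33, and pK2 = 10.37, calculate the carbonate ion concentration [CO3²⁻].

[CO2*] = KH · pCO2 = 10^(−1.37) × 3560×10^-6 = 1.519×10^-4 mol/L
α₀ = 1/(1 + K1/[H⁺] + K1K2/[H⁺]²) = 1/(1 + 10^+1.17 + 10^-1.70) = 0.06325
DIC = [CO2*]/α₀ = 1.519×10^-4 / 0.06325 = 2.401 mmol/L
[CO3²⁻] = α₂·DIC; α₂ = 0.001262, so [CO3²⁻] = 0.001262 × 2.401 = 0.00303 mmol/L = 3.03 μmol/L

[CO3²⁻] = 3.03 μmol/L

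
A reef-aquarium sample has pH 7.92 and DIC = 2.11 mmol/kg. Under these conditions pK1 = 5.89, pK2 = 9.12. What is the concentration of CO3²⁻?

[CO3²⁻] = 0.124 mmol/kg

α₂ = 1 / (1 + [H⁺]/K2 + [H⁺]²/(K1K2)) = 1 / (1 + 10^+1.20 + 10^-0.83)
   = 1 / (1 + 15.849 + 0.14791) = 1/16.997 = 0.05883
[CO3²⁻] = α₂ × DIC = 0.05883 × 2.11 = 0.124 mmol/kg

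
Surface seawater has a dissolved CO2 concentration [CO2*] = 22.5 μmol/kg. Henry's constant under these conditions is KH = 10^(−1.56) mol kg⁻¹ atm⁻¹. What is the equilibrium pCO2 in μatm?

KH = 10^(−1.56) = 2.754×10^-2 mol kg⁻¹ atm⁻¹
pCO2 = [CO2*]/KH = 22.5×10^-6 / 2.754×10^-2 = 8.17×10^-4 atm = 817 μatm

pCO2 = 817 μatm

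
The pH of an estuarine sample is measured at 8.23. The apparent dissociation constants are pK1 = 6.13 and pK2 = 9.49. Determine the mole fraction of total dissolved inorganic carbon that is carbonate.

α₂ = 1 / (1 + [H⁺]/K2 + [H⁺]²/(K1K2)) = 1 / (1 + 10^+1.26 + 10^-0.84)
   = 1 / (1 + 18.197 + 0.14454) = 1/19.342 = 0.05170

α₂ = 0.0517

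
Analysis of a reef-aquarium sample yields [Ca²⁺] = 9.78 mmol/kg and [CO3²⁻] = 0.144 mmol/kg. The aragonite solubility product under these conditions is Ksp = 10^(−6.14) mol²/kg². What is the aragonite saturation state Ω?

Ksp = 10^(−6.14) = 7.244×10^-7
Ω = [Ca²⁺][CO3²⁻]/Ksp = (9.78×10^-3)(0.144×10^-3) / 7.244×10^-7 = 1.94

Ω = 1.94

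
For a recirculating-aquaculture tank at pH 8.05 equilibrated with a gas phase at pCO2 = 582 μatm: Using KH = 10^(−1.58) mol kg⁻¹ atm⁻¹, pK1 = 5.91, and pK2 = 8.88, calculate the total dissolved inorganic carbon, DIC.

[CO2*] = KH · pCO2 = 10^(−1.58) × 582×10^-6 = 1.531×10^-5 mol/kg
α₀ = 1/(1 + K1/[H⁺] + K1K2/[H⁺]²) = 1/(1 + 10^+2.14 + 10^+1.31) = 0.006271
DIC = [CO2*]/α₀ = 1.531×10^-5 / 0.006271 = 2.44 mmol/kg

DIC = 2.44 mmol/kg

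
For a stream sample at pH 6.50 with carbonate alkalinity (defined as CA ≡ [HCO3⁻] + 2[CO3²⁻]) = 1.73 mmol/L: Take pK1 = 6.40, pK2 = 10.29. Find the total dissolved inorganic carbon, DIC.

CA = [HCO3⁻] + 2[CO3²⁻] = (α₁ + 2α₂)·DIC
At pH 6.50: [H⁺]/K1 = 10^-0.10 = 0.79433, K2/[H⁺] = 10^-3.79 = 0.00016218
α₁ = 1/(1 + 0.79433 + 0.00016218) = 1/1.7945 = 0.5573; α₂ = α₁·K2/[H⁺] = 9.038×10^-5
α₁ + 2α₂ = 0.5574
DIC = CA / (α₁ + 2α₂) = 1.73 / 0.5574 = 3.10 mmol/L

DIC = 3.10 mmol/L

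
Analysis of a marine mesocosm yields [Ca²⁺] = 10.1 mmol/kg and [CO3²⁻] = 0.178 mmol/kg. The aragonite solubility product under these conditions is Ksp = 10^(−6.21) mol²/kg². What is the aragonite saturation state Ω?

Ksp = 10^(−6.21) = 6.166×10^-7
Ω = [Ca²⁺][CO3²⁻]/Ksp = (10.1×10^-3)(0.178×10^-3) / 6.166×10^-7 = 2.92

Ω = 2.92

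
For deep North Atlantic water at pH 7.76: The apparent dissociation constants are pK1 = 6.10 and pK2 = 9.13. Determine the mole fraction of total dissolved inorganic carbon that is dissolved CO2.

α₀ = 0.0206

α₀ = 1 / (1 + K1/[H⁺] + K1K2/[H⁺]²) = 1 / (1 + 10^+1.66 + 10^+0.29)
   = 1 / (1 + 45.709 + 1.9498) = 1/48.659 = 0.02055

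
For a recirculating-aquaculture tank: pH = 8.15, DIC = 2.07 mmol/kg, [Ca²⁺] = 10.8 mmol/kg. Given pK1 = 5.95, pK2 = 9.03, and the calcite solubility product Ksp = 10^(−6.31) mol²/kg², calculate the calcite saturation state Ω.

α₂ = 1 / (1 + [H⁺]/K2 + [H⁺]²/(K1K2)) = 1 / (1 + 10^+0.88 + 10^-1.32)
   = 1 / (1 + 7.5858 + 0.047863) = 1/8.6336 = 0.1158
[CO3²⁻] = α₂ × DIC = 0.1158 × 2.07 = 0.2398 mmol/kg
Ksp = 10^(−6.31) = 4.898×10^-7
Ω = [Ca²⁺][CO3²⁻]/Ksp = (10.8×10^-3)(2.398×10^-4) / 4.898×10^-7 = 5.29

Ω = 5.29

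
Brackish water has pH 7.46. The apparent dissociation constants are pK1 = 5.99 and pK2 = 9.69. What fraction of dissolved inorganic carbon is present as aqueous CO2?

α₀ = 1 / (1 + K1/[H⁺] + K1K2/[H⁺]²) = 1 / (1 + 10^+1.47 + 10^-0.76)
   = 1 / (1 + 29.512 + 0.17378) = 1/30.686 = 0.03259

α₀ = 0.0326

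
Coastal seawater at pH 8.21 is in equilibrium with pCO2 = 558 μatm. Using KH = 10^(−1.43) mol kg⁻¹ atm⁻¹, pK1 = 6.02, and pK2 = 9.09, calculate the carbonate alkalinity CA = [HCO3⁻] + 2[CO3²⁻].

[CO2*] = KH · pCO2 = 10^(−1.43) × 558×10^-6 = 2.073×10^-5 mol/kg
α₀ = 1/(1 + K1/[H⁺] + K1K2/[H⁺]²) = 1/(1 + 10^+2.19 + 10^+1.31) = 0.005672
DIC = [CO2*]/α₀ = 2.073×10^-5 / 0.005672 = 3.655 mmol/kg
CA = (α₁ + 2α₂)·DIC = (0.8785 + 2×0.1158) × 3.655 = 4.06 mmol/kg

CA = 4.06 mmol/kg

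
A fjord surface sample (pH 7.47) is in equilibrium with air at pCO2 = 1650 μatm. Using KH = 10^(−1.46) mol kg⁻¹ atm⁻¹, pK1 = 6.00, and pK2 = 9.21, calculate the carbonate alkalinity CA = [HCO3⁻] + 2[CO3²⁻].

CA = 1.75 mmol/kg

[CO2*] = KH · pCO2 = 10^(−1.46) × 1650×10^-6 = 5.721×10^-5 mol/kg
α₀ = 1/(1 + K1/[H⁺] + K1K2/[H⁺]²) = 1/(1 + 10^+1.47 + 10^-0.27) = 0.03221
DIC = [CO2*]/α₀ = 5.721×10^-5 / 0.03221 = 1.776 mmol/kg
CA = (α₁ + 2α₂)·DIC = (0.9505 + 2×0.01730) × 1.776 = 1.75 mmol/kg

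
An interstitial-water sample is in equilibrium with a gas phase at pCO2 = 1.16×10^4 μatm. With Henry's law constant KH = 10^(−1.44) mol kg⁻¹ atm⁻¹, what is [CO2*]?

KH = 10^(−1.44) = 3.631×10^-2 mol kg⁻¹ atm⁻¹
[CO2*] = KH · pCO2 = 3.631×10^-2 × 1.16×10^4×10^-6 atm = 4.21×10^-4 mol/kg

[CO2*] = 421 μmol/kg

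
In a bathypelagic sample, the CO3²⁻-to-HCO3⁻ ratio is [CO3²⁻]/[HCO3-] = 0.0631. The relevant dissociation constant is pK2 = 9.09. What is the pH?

pH = 7.89

From K2 = [H⁺][CO3²⁻]/[HCO3-]:  pH = pK2 + log₁₀([CO3²⁻]/[HCO3-])
log₁₀(0.0631) = -1.200
pH = 9.09 + (-1.200) = 7.89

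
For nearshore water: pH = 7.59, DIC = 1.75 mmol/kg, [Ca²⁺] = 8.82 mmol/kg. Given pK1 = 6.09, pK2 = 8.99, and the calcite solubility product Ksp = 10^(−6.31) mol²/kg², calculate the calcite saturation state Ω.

Ω = 1.17

α₂ = 1 / (1 + [H⁺]/K2 + [H⁺]²/(K1K2)) = 1 / (1 + 10^+1.40 + 10^-0.10)
   = 1 / (1 + 25.119 + 0.79433) = 1/26.913 = 0.03716
[CO3²⁻] = α₂ × DIC = 0.03716 × 1.75 = 0.06502 mmol/kg
Ksp = 10^(−6.31) = 4.898×10^-7
Ω = [Ca²⁺][CO3²⁻]/Ksp = (8.82×10^-3)(6.502×10^-5) / 4.898×10^-7 = 1.17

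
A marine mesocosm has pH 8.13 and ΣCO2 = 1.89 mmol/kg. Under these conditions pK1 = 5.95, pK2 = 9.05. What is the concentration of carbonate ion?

[CO3²⁻] = 0.202 mmol/kg

α₂ = 1 / (1 + [H⁺]/K2 + [H⁺]²/(K1K2)) = 1 / (1 + 10^+0.92 + 10^-1.26)
   = 1 / (1 + 8.3176 + 0.054954) = 1/9.3726 = 0.1067
[CO3²⁻] = α₂ × DIC = 0.1067 × 1.89 = 0.202 mmol/kg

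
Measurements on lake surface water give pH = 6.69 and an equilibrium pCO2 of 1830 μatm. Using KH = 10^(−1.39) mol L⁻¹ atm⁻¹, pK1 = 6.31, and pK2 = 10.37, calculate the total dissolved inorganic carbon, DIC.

DIC = 0.253 mmol/L

[CO2*] = KH · pCO2 = 10^(−1.39) × 1830×10^-6 = 7.455×10^-5 mol/L
α₀ = 1/(1 + K1/[H⁺] + K1K2/[H⁺]²) = 1/(1 + 10^+0.38 + 10^-3.30) = 0.2942
DIC = [CO2*]/α₀ = 7.455×10^-5 / 0.2942 = 0.253 mmol/L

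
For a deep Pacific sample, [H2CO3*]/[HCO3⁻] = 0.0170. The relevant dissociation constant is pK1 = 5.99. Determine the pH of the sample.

From K1 = [H⁺][HCO3⁻]/[H2CO3*]:  pH = pK1 − log₁₀([H2CO3*]/[HCO3⁻])
log₁₀(0.0170) = -1.770
pH = 5.99 − (-1.770) = 7.76

pH = 7.76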